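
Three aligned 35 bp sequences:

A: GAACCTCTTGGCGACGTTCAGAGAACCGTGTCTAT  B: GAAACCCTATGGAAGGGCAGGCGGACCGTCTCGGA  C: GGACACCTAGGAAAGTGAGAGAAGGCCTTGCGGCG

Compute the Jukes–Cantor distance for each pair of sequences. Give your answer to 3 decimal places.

d(A,B) = 0.782, d(A,C) = 1.076, d(B,C) = 0.868

A–B: 17/35 sites differ → p ≈ 0.485714, d = −0.75 ln(1 − 0.647619) = 0.782282 ≈ 0.782.
A–C: 20/35 sites differ → p ≈ 0.571429, d = −0.75 ln(1 − 0.761905) = 1.076314 ≈ 1.076.
B–C: 18/35 sites differ → p ≈ 0.514286, d = −0.75 ln(1 − 0.685715) = 0.868091 ≈ 0.868.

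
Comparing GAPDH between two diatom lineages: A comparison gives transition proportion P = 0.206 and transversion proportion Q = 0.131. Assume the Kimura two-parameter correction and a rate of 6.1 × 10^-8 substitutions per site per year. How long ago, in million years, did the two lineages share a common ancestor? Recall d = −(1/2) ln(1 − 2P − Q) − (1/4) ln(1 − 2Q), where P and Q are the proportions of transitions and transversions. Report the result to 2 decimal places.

3.83

Under the Kimura two-parameter model, d = −½ ln(1 − 2P − Q) − ¼ ln(1 − 2Q).
1 − 2P − Q = 0.457, giving −½ ln(0.457) = 0.391536.
1 − 2Q = 0.738, giving −¼ ln(0.738) = 0.075953.
d = 0.391536 + 0.075953 = 0.467489.
Under a molecular clock d = 2μt, so t = d/(2μ) = 0.467489 / (2 × 6.1 × 10^-8) = 3.83 million years.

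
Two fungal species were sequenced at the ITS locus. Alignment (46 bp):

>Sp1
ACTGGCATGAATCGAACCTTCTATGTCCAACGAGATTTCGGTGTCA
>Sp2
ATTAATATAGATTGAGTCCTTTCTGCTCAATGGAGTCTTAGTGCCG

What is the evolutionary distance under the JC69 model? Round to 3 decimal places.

The sequences differ at 23 of 46 sites, so p = 23/46 = 0.5.
d = −(3/4) ln(1 − 4p/3) = −0.75 ln(1 − 0.666667) = −0.75 ln(0.333333)
  = −0.75 × (-1.098613) = 0.823960 substitutions/site.

0.824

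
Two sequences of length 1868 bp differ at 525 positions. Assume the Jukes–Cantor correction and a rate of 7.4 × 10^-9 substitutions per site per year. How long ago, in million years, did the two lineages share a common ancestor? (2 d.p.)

p = 525/1868 ≈ 0.281049.
d = −(3/4) ln(1 − 4p/3) = −0.75 ln(1 − 0.374732) = −0.75 ln(0.625268)
  = −0.75 × (-0.469575) = 0.352181 substitutions/site.
Under a molecular clock d = 2μt, so t = d/(2μ) = 0.352181 / (2 × 7.4 × 10^-9) = 23.80 million years.

23.80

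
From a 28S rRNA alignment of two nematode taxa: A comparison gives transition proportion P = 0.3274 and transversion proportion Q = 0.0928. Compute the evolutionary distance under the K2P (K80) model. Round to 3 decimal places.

0.740

Under the Kimura two-parameter model, d = −½ ln(1 − 2P − Q) − ¼ ln(1 − 2Q).
1 − 2P − Q = 0.2524, giving −½ ln(0.2524) = 0.688370.
1 − 2Q = 0.8144, giving −¼ ln(0.8144) = 0.051326.
d = 0.688370 + 0.051326 = 0.739696.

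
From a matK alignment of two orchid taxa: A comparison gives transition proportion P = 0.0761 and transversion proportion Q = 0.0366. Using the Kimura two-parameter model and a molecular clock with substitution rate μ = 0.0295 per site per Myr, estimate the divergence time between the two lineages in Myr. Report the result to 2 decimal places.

Under the Kimura two-parameter model, d = −½ ln(1 − 2P − Q) − ¼ ln(1 − 2Q).
1 − 2P − Q = 0.8112, giving −½ ln(0.8112) = 0.104620.
1 − 2Q = 0.9268, giving −¼ ln(0.9268) = 0.019004.
d = 0.104620 + 0.019004 = 0.123624.
Under a molecular clock d = 2μt, so t = d/(2μ) = 0.123624 / (2 × 0.0295) = 2.10 Myr.

2.10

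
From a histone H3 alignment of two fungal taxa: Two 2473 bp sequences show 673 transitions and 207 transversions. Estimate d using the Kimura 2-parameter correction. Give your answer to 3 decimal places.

P = 673/2473 ≈ 0.272139 and Q = 207/2473 ≈ 0.083704.
Under the Kimura two-parameter model, d = −½ ln(1 − 2P − Q) − ¼ ln(1 − 2Q).
1 − 2P − Q = 0.372018, giving −½ ln(0.372018) = 0.494407.
1 − 2Q = 0.832592, giving −¼ ln(0.832592) = 0.045803.
d = 0.494407 + 0.045803 = 0.540210.

0.540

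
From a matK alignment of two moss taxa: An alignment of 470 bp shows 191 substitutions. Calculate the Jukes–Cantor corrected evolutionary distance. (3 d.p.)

0.585

p = 191/470 ≈ 0.406383.
d = −(3/4) ln(1 − 4p/3) = −0.75 ln(1 − 0.541844) = −0.75 ln(0.458156)
  = −0.75 × (-0.780546) = 0.585410 substitutions/site.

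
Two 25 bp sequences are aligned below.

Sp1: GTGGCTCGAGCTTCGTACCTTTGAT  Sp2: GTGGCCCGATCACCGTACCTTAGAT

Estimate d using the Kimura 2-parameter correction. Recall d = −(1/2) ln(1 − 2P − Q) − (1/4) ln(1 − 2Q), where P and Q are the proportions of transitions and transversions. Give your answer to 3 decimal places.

Of 25 sites, 2 differences are transitions and 3 are transversions, so P = 2/25 = 0.08 and Q = 3/25 = 0.12.
Under the Kimura two-parameter model, d = −½ ln(1 − 2P − Q) − ¼ ln(1 − 2Q).
1 − 2P − Q = 0.72, giving −½ ln(0.72) = 0.164252.
1 − 2Q = 0.76, giving −¼ ln(0.76) = 0.068609.
d = 0.164252 + 0.068609 = 0.232861.

0.233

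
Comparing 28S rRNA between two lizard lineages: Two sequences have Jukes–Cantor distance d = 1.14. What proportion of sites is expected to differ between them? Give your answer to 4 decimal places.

p = (3/4)(1 − e^(−4d/3)) = 0.75 × (1 − e^(-1.52)) = 0.75 × (1 − 0.218712) = 0.585966.

0.5860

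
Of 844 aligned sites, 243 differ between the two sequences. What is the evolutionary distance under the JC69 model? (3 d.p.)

p = 243/844 ≈ 0.287915.
d = −(3/4) ln(1 − 4p/3) = −0.75 ln(1 − 0.383887) = −0.75 ln(0.616113)
  = −0.75 × (-0.484325) = 0.363244 substitutions/site.

0.363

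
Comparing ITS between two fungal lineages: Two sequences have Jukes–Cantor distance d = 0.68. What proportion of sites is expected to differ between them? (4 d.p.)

0.4471

p = (3/4)(1 − e^(−4d/3)) = 0.75 × (1 − e^(-0.906667)) = 0.75 × (1 − 0.403868) = 0.447099.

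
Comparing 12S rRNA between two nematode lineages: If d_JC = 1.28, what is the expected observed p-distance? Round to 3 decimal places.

p = (3/4)(1 − e^(−4d/3)) = 0.75 × (1 − e^(-1.706667)) = 0.75 × (1 − 0.181470) = 0.613898.

0.614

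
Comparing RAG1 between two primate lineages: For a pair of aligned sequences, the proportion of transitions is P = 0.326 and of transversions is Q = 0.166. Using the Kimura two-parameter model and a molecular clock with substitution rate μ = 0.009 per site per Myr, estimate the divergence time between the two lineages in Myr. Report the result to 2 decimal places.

52.93

Under the Kimura two-parameter model, d = −½ ln(1 − 2P − Q) − ¼ ln(1 − 2Q).
1 − 2P − Q = 0.182, giving −½ ln(0.182) = 0.851874.
1 − 2Q = 0.668, giving −¼ ln(0.668) = 0.100867.
d = 0.851874 + 0.100867 = 0.952741.
Under a molecular clock d = 2μt, so t = d/(2μ) = 0.952741 / (2 × 0.009) = 52.93 Myr.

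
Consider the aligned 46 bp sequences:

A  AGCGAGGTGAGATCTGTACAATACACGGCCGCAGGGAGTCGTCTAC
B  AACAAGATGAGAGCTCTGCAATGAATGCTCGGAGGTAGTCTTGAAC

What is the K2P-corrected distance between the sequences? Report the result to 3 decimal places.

Of 46 sites, 7 differences are transitions and 9 are transversions, so P = 7/46 ≈ 0.152174 and Q = 9/46 ≈ 0.195652.
Under the Kimura two-parameter model, d = −½ ln(1 − 2P − Q) − ¼ ln(1 − 2Q).
1 − 2P − Q = 0.5, giving −½ ln(0.5) = 0.346574.
1 − 2Q = 0.608696, giving −¼ ln(0.608696) = 0.124109.
d = 0.346574 + 0.124109 = 0.470683.

0.471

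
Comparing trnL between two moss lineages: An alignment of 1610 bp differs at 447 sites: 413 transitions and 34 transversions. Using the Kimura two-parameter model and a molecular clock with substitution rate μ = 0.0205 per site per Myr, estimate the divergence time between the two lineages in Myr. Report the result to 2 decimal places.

P = 413/1610 ≈ 0.256522 and Q = 34/1610 ≈ 0.021118.
Under the Kimura two-parameter model, d = −½ ln(1 − 2P − Q) − ¼ ln(1 − 2Q).
1 − 2P − Q = 0.465838, giving −½ ln(0.465838) = 0.381959.
1 − 2Q = 0.957764, giving −¼ ln(0.957764) = 0.010788.
d = 0.381959 + 0.010788 = 0.392747.
Under a molecular clock d = 2μt, so t = d/(2μ) = 0.392747 / (2 × 0.0205) = 9.58 Myr.

9.58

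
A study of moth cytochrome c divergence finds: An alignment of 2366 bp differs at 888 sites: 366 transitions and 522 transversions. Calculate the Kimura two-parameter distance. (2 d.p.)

0.52

P = 366/2366 ≈ 0.154691 and Q = 522/2366 ≈ 0.220626.
Under the Kimura two-parameter model, d = −½ ln(1 − 2P − Q) − ¼ ln(1 − 2Q).
1 − 2P − Q = 0.469992, giving −½ ln(0.469992) = 0.377520.
1 − 2Q = 0.558748, giving −¼ ln(0.558748) = 0.145514.
d = 0.377520 + 0.145514 = 0.523034.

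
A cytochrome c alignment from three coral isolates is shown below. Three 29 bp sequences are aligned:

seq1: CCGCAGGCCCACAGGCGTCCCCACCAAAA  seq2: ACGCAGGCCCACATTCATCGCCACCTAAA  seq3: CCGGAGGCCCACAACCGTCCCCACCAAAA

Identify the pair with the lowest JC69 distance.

seq1 and seq3

seq1–seq2: 6/29 differ, p = 0.207, d = 0.242.
seq1–seq3: 3/29 differ, p = 0.103, d = 0.111.
seq2–seq3: 7/29 differ, p = 0.241, d = 0.291.
The smallest distance is between seq1 and seq3.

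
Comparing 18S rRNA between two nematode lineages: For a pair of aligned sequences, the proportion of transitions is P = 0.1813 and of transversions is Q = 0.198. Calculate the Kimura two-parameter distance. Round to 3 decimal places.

Under the Kimura two-parameter model, d = −½ ln(1 − 2P − Q) − ¼ ln(1 − 2Q).
1 − 2P − Q = 0.4394, giving −½ ln(0.4394) = 0.411173.
1 − 2Q = 0.604, giving −¼ ln(0.604) = 0.126045.
d = 0.411173 + 0.126045 = 0.537218.

0.537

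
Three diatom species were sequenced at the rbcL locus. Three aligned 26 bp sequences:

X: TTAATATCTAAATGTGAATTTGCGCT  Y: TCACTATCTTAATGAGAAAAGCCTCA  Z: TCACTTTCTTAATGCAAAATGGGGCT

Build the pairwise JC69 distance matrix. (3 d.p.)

d(X,Y) = 0.539, d(X,Z) = 0.464, d(Y,Z) = 0.396

X–Y: 10/26 sites differ → p ≈ 0.384615, d = −0.75 ln(1 − 0.51282) = 0.539341 ≈ 0.539.
X–Z: 9/26 sites differ → p ≈ 0.346154, d = −0.75 ln(1 − 0.461539) = 0.464280 ≈ 0.464.
Y–Z: 8/26 sites differ → p ≈ 0.307692, d = −0.75 ln(1 − 0.410256) = 0.396050 ≈ 0.396.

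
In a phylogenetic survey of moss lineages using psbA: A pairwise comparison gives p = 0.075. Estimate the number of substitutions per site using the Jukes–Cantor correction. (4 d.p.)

d = −(3/4) ln(1 − 4p/3) = −0.75 ln(1 − 0.1) = −0.75 ln(0.9)
  = −0.75 × (-0.105361) = 0.079021 substitutions/site.

0.0790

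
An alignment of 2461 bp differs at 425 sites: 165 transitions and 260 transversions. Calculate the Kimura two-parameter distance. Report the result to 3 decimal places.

P = 165/2461 ≈ 0.067046 and Q = 260/2461 ≈ 0.105648.
Under the Kimura two-parameter model, d = −½ ln(1 − 2P − Q) − ¼ ln(1 − 2Q).
1 − 2P − Q = 0.76026, giving −½ ln(0.76026) = 0.137047.
1 − 2Q = 0.788704, giving −¼ ln(0.788704) = 0.059341.
d = 0.137047 + 0.059341 = 0.196388.

0.196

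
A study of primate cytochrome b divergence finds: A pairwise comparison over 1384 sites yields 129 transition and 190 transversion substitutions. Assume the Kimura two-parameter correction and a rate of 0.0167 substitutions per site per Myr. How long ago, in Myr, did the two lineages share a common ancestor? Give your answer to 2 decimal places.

P = 129/1384 ≈ 0.093208 and Q = 190/1384 ≈ 0.137283.
Under the Kimura two-parameter model, d = −½ ln(1 − 2P − Q) − ¼ ln(1 − 2Q).
1 − 2P − Q = 0.676301, giving −½ ln(0.676301) = 0.195559.
1 − 2Q = 0.725434, giving −¼ ln(0.725434) = 0.080246.
d = 0.195559 + 0.080246 = 0.275805.
Under a molecular clock d = 2μt, so t = d/(2μ) = 0.275805 / (2 × 0.0167) = 8.26 Myr.

8.26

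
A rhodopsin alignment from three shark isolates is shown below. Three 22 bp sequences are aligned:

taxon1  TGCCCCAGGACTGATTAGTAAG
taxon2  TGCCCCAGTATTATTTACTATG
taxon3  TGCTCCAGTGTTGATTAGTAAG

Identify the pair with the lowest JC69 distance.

taxon1 and taxon3

taxon1–taxon2: 6/22 differ, p = 0.273, d = 0.339.
taxon1–taxon3: 4/22 differ, p = 0.182, d = 0.208.
taxon2–taxon3: 6/22 differ, p = 0.273, d = 0.339.
The smallest distance is between taxon1 and taxon3.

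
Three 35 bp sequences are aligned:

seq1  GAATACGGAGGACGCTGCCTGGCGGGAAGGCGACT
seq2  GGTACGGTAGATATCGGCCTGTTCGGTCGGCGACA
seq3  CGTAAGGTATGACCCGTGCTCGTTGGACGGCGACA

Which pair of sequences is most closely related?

seq1–seq2: 17/35 differ, p = 0.486, d = 0.782.
seq1–seq3: 16/35 differ, p = 0.457, d = 0.705.
seq2–seq3: 13/35 differ, p = 0.371, d = 0.513.
The smallest distance is between seq2 and seq3.

seq2 and seq3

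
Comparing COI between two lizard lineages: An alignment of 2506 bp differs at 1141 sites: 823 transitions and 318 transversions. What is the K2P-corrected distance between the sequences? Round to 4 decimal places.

P = 823/2506 ≈ 0.328412 and Q = 318/2506 ≈ 0.126895.
Under the Kimura two-parameter model, d = −½ ln(1 − 2P − Q) − ¼ ln(1 − 2Q).
1 − 2P − Q = 0.216281, giving −½ ln(0.216281) = 0.765588.
1 − 2Q = 0.74621, giving −¼ ln(0.74621) = 0.073187.
d = 0.765588 + 0.073187 = 0.838775.

0.8388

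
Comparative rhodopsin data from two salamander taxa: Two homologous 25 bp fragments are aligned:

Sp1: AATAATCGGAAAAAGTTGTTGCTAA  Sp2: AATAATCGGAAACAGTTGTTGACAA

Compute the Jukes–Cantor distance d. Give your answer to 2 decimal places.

0.13

The sequences differ at 3 of 25 sites (13, 22, 23), so p = 3/25 = 0.12.
d = −(3/4) ln(1 − 4p/3) = −0.75 ln(1 − 0.16) = −0.75 ln(0.84)
  = −0.75 × (-0.174353) = 0.130765 substitutions/site.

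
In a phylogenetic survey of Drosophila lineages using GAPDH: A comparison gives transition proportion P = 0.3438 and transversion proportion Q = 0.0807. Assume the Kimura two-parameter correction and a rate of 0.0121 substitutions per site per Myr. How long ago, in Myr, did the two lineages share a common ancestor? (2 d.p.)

32.03

Under the Kimura two-parameter model, d = −½ ln(1 − 2P − Q) − ¼ ln(1 − 2Q).
1 − 2P − Q = 0.2317, giving −½ ln(0.2317) = 0.731156.
1 − 2Q = 0.8386, giving −¼ ln(0.8386) = 0.044005.
d = 0.731156 + 0.044005 = 0.775161.
Under a molecular clock d = 2μt, so t = d/(2μ) = 0.775161 / (2 × 0.0121) = 32.03 Myr.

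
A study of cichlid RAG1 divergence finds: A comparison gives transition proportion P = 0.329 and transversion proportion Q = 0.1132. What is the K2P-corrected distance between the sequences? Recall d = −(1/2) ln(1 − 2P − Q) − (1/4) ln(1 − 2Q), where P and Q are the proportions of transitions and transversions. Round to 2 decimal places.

0.80

Under the Kimura two-parameter model, d = −½ ln(1 − 2P − Q) − ¼ ln(1 − 2Q).
1 − 2P − Q = 0.2288, giving −½ ln(0.2288) = 0.737454.
1 − 2Q = 0.7736, giving −¼ ln(0.7736) = 0.064175.
d = 0.737454 + 0.064175 = 0.801629.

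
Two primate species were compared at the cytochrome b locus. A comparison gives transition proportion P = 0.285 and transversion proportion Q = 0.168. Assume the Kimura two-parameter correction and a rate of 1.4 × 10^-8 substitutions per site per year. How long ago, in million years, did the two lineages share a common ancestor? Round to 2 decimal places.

Under the Kimura two-parameter model, d = −½ ln(1 − 2P − Q) − ¼ ln(1 − 2Q).
1 − 2P − Q = 0.262, giving −½ ln(0.262) = 0.669705.
1 − 2Q = 0.664, giving −¼ ln(0.664) = 0.102368.
d = 0.669705 + 0.102368 = 0.772073.
Under a molecular clock d = 2μt, so t = d/(2μ) = 0.772073 / (2 × 1.4 × 10^-8) = 27.57 million years.

27.57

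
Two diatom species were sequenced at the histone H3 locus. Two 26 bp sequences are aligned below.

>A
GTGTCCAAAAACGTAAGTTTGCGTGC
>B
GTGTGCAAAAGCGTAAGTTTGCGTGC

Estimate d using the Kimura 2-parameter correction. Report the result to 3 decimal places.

Of 26 sites, 1 differences are transitions and 1 are transversions, so P = 1/26 ≈ 0.038462 and Q = 1/26 ≈ 0.038462.
Under the Kimura two-parameter model, d = −½ ln(1 − 2P − Q) − ¼ ln(1 − 2Q).
1 − 2P − Q = 0.884614, giving −½ ln(0.884614) = 0.061302.
1 − 2Q = 0.923076, giving −¼ ln(0.923076) = 0.020011.
d = 0.061302 + 0.020011 = 0.081313.

0.081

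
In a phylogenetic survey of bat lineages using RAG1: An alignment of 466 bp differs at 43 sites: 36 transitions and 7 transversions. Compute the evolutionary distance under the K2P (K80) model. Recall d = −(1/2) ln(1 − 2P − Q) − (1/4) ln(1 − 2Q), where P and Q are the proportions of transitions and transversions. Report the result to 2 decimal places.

P = 36/466 ≈ 0.077253 and Q = 7/466 ≈ 0.015021.
Under the Kimura two-parameter model, d = −½ ln(1 − 2P − Q) − ¼ ln(1 − 2Q).
1 − 2P − Q = 0.830473, giving −½ ln(0.830473) = 0.092880.
1 − 2Q = 0.969958, giving −¼ ln(0.969958) = 0.007626.
d = 0.092880 + 0.007626 = 0.100506.

0.10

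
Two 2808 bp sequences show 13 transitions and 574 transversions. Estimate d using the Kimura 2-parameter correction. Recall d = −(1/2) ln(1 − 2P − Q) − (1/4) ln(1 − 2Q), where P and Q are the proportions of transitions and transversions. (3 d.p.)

P = 13/2808 ≈ 0.00463 and Q = 574/2808 ≈ 0.204416.
Under the Kimura two-parameter model, d = −½ ln(1 − 2P − Q) − ¼ ln(1 − 2Q).
1 − 2P − Q = 0.786324, giving −½ ln(0.786324) = 0.120193.
1 − 2Q = 0.591168, giving −¼ ln(0.591168) = 0.131414.
d = 0.120193 + 0.131414 = 0.251607.

0.252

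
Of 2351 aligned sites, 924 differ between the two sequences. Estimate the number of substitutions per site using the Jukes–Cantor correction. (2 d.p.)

0.56

p = 924/2351 ≈ 0.393024.
d = −(3/4) ln(1 − 4p/3) = −0.75 ln(1 − 0.524032) = −0.75 ln(0.475968)
  = −0.75 × (-0.742405) = 0.556804 substitutions/site.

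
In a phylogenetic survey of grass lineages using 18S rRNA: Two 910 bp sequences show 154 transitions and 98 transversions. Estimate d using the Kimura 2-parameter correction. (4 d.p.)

P = 154/910 ≈ 0.169231 and Q = 98/910 ≈ 0.107692.
Under the Kimura two-parameter model, d = −½ ln(1 − 2P − Q) − ¼ ln(1 − 2Q).
1 − 2P − Q = 0.553846, giving −½ ln(0.553846) = 0.295434.
1 − 2Q = 0.784616, giving −¼ ln(0.784616) = 0.060640.
d = 0.295434 + 0.060640 = 0.356074.

0.3561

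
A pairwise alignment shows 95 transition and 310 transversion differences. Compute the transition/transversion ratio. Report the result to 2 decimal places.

0.31

R = 95/310 = 0.306451… ≈ 0.31 (to 2 d.p.).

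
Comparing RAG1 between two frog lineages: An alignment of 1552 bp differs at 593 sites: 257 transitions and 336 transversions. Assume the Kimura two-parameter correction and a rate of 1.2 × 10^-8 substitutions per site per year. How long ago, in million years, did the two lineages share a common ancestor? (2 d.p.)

P = 257/1552 ≈ 0.165593 and Q = 336/1552 ≈ 0.216495.
Under the Kimura two-parameter model, d = −½ ln(1 − 2P − Q) − ¼ ln(1 − 2Q).
1 − 2P − Q = 0.452319, giving −½ ln(0.452319) = 0.396684.
1 − 2Q = 0.56701, giving −¼ ln(0.56701) = 0.141845.
d = 0.396684 + 0.141845 = 0.538529.
Under a molecular clock d = 2μt, so t = d/(2μ) = 0.538529 / (2 × 1.2 × 10^-8) = 22.44 million years.

22.44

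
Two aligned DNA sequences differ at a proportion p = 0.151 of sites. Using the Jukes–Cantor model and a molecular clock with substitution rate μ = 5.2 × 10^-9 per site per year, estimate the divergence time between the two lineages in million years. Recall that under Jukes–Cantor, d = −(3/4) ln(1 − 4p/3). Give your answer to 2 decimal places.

d = −(3/4) ln(1 − 4p/3) = −0.75 ln(1 − 0.201333) = −0.75 ln(0.798667)
  = −0.75 × (-0.224811) = 0.168608 substitutions/site.
Under a molecular clock d = 2μt, so t = d/(2μ) = 0.168608 / (2 × 5.2 × 10^-9) = 16.21 million years.

16.21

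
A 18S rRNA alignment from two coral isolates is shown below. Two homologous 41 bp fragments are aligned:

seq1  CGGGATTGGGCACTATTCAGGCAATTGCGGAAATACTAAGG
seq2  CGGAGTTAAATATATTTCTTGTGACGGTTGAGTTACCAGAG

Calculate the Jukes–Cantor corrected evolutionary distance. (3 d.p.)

The sequences differ at 22 of 41 sites, so p = 22/41 ≈ 0.536585.
d = −(3/4) ln(1 − 4p/3) = −0.75 ln(1 − 0.715447) = −0.75 ln(0.284553)
  = −0.75 × (-1.256836) = 0.942627 substitutions/site.

0.943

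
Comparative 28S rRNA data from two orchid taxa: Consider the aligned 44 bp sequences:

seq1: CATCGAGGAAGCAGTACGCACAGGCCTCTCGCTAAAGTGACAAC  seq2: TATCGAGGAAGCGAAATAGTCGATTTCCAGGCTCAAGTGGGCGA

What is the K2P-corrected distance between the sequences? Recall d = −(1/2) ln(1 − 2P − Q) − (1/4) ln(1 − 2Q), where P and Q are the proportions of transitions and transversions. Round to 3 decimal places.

0.892

Of 44 sites, 12 differences are transitions and 10 are transversions, so P = 12/44 ≈ 0.272727 and Q = 10/44 ≈ 0.227273.
Under the Kimura two-parameter model, d = −½ ln(1 − 2P − Q) − ¼ ln(1 − 2Q).
1 − 2P − Q = 0.227273, giving −½ ln(0.227273) = 0.740802.
1 − 2Q = 0.545454, giving −¼ ln(0.545454) = 0.151534.
d = 0.740802 + 0.151534 = 0.892336.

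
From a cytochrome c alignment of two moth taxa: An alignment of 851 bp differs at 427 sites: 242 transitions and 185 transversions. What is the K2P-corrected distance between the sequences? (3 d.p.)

0.914

P = 242/851 ≈ 0.284371 and Q = 185/851 ≈ 0.217391.
Under the Kimura two-parameter model, d = −½ ln(1 − 2P − Q) − ¼ ln(1 − 2Q).
1 − 2P − Q = 0.213867, giving −½ ln(0.213867) = 0.771200.
1 − 2Q = 0.565218, giving −¼ ln(0.565218) = 0.142636.
d = 0.771200 + 0.142636 = 0.913836.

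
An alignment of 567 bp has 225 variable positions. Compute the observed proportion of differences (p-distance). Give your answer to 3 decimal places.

0.397

p = 225/567 = 0.396825… ≈ 0.397 (to 3 d.p.).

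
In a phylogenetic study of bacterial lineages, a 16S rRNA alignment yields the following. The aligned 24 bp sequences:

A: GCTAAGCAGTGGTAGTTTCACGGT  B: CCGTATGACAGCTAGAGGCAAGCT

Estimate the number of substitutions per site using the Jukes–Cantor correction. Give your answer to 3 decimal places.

0.961

The sequences differ at 13 of 24 sites, so p = 13/24 ≈ 0.541667.
d = −(3/4) ln(1 − 4p/3) = −0.75 ln(1 − 0.722223) = −0.75 ln(0.277777)
  = −0.75 × (-1.280937) = 0.960703 substitutions/site.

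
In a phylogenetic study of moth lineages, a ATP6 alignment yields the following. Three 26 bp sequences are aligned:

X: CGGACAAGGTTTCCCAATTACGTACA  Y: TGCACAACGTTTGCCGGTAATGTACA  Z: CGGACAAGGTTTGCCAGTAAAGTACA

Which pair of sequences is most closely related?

X and Z

X–Y: 8/26 differ, p = 0.308, d = 0.396.
X–Z: 4/26 differ, p = 0.154, d = 0.172.
Y–Z: 5/26 differ, p = 0.192, d = 0.222.
The smallest distance is between X and Z.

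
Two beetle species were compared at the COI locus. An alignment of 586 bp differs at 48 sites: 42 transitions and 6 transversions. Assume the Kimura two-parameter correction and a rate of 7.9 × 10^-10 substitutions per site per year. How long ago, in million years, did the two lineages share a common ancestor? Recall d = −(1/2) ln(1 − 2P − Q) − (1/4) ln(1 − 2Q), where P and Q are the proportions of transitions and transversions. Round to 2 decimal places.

P = 42/586 ≈ 0.071672 and Q = 6/586 ≈ 0.010239.
Under the Kimura two-parameter model, d = −½ ln(1 − 2P − Q) − ¼ ln(1 − 2Q).
1 − 2P − Q = 0.846417, giving −½ ln(0.846417) = 0.083372.
1 − 2Q = 0.979522, giving −¼ ln(0.979522) = 0.005173.
d = 0.083372 + 0.005173 = 0.088545.
Under a molecular clock d = 2μt, so t = d/(2μ) = 0.088545 / (2 × 7.9 × 10^-10) = 56.04 million years.

56.04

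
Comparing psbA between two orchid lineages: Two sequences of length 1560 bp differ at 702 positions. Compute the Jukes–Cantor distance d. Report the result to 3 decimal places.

p = 702/1560 = 0.45.
d = −(3/4) ln(1 − 4p/3) = −0.75 ln(1 − 0.6) = −0.75 ln(0.4)
  = −0.75 × (-0.916291) = 0.687218 substitutions/site.

0.687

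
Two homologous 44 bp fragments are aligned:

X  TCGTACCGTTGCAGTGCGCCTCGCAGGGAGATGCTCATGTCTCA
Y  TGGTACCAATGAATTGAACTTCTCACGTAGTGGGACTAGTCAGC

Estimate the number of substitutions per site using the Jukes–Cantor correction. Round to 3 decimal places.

The sequences differ at 20 of 44 sites, so p = 20/44 ≈ 0.454545.
d = −(3/4) ln(1 − 4p/3) = −0.75 ln(1 − 0.60606) = −0.75 ln(0.39394)
  = −0.75 × (-0.931557) = 0.698668 substitutions/site.

0.699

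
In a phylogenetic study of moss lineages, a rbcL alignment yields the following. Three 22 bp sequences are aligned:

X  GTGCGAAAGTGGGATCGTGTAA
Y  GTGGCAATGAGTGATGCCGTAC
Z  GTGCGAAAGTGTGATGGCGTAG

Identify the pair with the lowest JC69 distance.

X–Y: 9/22 differ, p = 0.409, d = 0.591.
X–Z: 4/22 differ, p = 0.182, d = 0.208.
Y–Z: 6/22 differ, p = 0.273, d = 0.339.
The smallest distance is between X and Z.

X and Z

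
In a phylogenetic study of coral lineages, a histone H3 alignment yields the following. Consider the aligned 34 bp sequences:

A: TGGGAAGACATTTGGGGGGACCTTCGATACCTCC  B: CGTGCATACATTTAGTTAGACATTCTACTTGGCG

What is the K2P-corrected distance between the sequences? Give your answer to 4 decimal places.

0.7411

Of 34 sites, 5 differences are transitions and 11 are transversions, so P = 5/34 ≈ 0.147059 and Q = 11/34 ≈ 0.323529.
Under the Kimura two-parameter model, d = −½ ln(1 − 2P − Q) − ¼ ln(1 − 2Q).
1 − 2P − Q = 0.382353, giving −½ ln(0.382353) = 0.480706.
1 − 2Q = 0.352942, giving −¼ ln(0.352942) = 0.260363.
d = 0.480706 + 0.260363 = 0.741069.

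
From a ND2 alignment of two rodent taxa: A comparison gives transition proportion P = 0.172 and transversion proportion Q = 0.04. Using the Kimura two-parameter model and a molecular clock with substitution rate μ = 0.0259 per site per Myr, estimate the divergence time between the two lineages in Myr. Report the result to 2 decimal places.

5.08

Under the Kimura two-parameter model, d = −½ ln(1 − 2P − Q) − ¼ ln(1 − 2Q).
1 − 2P − Q = 0.616, giving −½ ln(0.616) = 0.242254.
1 − 2Q = 0.92, giving −¼ ln(0.92) = 0.020845.
d = 0.242254 + 0.020845 = 0.263099.
Under a molecular clock d = 2μt, so t = d/(2μ) = 0.263099 / (2 × 0.0259) = 5.08 Myr.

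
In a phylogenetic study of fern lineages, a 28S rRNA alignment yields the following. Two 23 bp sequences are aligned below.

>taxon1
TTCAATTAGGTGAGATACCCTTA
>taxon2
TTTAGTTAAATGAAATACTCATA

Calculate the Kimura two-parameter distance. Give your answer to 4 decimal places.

Of 23 sites, 6 differences are transitions and 1 are transversions, so P = 6/23 ≈ 0.26087 and Q = 1/23 ≈ 0.043478.
Under the Kimura two-parameter model, d = −½ ln(1 − 2P − Q) − ¼ ln(1 − 2Q).
1 − 2P − Q = 0.434782, giving −½ ln(0.434782) = 0.416455.
1 − 2Q = 0.913044, giving −¼ ln(0.913044) = 0.022743.
d = 0.416455 + 0.022743 = 0.439198.

0.4392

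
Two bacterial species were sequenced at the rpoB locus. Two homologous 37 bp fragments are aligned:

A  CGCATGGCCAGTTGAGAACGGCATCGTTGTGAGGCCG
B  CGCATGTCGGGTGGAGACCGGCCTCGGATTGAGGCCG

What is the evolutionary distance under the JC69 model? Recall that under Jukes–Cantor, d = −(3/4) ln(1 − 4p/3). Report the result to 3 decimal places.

0.294

The sequences differ at 9 of 37 sites (7, 9, 10, 13, 18, 23, 27, 28, 29), so p = 9/37 ≈ 0.243243.
d = −(3/4) ln(1 − 4p/3) = −0.75 ln(1 − 0.324324) = −0.75 ln(0.675676)
  = −0.75 × (-0.392042) = 0.294032 substitutions/site.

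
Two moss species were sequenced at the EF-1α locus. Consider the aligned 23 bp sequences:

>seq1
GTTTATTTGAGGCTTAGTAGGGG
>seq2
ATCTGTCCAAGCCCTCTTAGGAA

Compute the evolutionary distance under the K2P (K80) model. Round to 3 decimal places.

1.297

Of 23 sites, 9 differences are transitions and 3 are transversions, so P = 9/23 ≈ 0.391304 and Q = 3/23 ≈ 0.130435.
Under the Kimura two-parameter model, d = −½ ln(1 − 2P − Q) − ¼ ln(1 − 2Q).
1 − 2P − Q = 0.086957, giving −½ ln(0.086957) = 1.221171.
1 − 2Q = 0.73913, giving −¼ ln(0.73913) = 0.075570.
d = 1.221171 + 0.075570 = 1.296741.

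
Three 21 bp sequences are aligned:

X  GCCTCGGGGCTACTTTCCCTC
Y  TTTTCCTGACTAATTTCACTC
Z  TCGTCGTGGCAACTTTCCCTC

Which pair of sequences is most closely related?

X and Z

X–Y: 8/21 differ, p = 0.381, d = 0.532.
X–Z: 4/21 differ, p = 0.190, d = 0.220.
Y–Z: 7/21 differ, p = 0.333, d = 0.441.
The smallest distance is between X and Z.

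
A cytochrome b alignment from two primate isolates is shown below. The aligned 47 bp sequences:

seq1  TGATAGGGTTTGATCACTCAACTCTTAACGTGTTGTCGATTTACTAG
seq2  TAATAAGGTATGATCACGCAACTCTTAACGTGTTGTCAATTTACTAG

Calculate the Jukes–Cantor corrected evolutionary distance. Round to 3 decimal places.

0.115

The sequences differ at 5 of 47 sites (2, 6, 10, 18, 38), so p = 5/47 ≈ 0.106383.
d = −(3/4) ln(1 − 4p/3) = −0.75 ln(1 − 0.141844) = −0.75 ln(0.858156)
  = −0.75 × (-0.152969) = 0.114727 substitutions/site.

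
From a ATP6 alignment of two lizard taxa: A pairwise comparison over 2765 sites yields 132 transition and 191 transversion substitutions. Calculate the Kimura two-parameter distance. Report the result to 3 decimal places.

0.127

P = 132/2765 ≈ 0.04774 and Q = 191/2765 ≈ 0.069078.
Under the Kimura two-parameter model, d = −½ ln(1 − 2P − Q) − ¼ ln(1 − 2Q).
1 − 2P − Q = 0.835442, giving −½ ln(0.835442) = 0.089897.
1 − 2Q = 0.861844, giving −¼ ln(0.861844) = 0.037170.
d = 0.089897 + 0.037170 = 0.127067.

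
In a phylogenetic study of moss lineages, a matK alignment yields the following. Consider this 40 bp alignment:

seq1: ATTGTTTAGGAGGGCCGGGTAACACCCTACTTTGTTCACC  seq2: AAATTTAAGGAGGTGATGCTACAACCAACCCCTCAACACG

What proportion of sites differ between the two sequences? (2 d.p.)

0.50

The sequences differ at 20 of 40 positions.
p = 20/40 = 0.50.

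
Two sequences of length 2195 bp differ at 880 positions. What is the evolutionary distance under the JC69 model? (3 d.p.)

p = 880/2195 ≈ 0.400911.
d = −(3/4) ln(1 − 4p/3) = −0.75 ln(1 − 0.534548) = −0.75 ln(0.465452)
  = −0.75 × (-0.764746) = 0.573560 substitutions/site.

0.574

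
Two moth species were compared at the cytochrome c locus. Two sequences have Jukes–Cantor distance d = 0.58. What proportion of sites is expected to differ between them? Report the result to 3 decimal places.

p = (3/4)(1 − e^(−4d/3)) = 0.75 × (1 − e^(-0.773333)) = 0.75 × (1 − 0.461472) = 0.403896.

0.404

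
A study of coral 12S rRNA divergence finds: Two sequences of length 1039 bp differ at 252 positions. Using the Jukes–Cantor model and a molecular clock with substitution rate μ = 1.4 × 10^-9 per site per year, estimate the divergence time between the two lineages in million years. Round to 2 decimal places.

104.64

p = 252/1039 ≈ 0.242541.
d = −(3/4) ln(1 − 4p/3) = −0.75 ln(1 − 0.323388) = −0.75 ln(0.676612)
  = −0.75 × (-0.390657) = 0.292993 substitutions/site.
Under a molecular clock d = 2μt, so t = d/(2μ) = 0.292993 / (2 × 1.4 × 10^-9) = 104.64 million years.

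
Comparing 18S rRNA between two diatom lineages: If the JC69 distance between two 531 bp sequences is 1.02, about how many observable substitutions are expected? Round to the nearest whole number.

296

Invert JC69: p = (3/4)(1 − e^(−4d/3)) = 0.75 × (1 − e^(-1.36)) = 0.75 × (1 − 0.256661) = 0.557504.
Expected differing sites = pL ≈ 0.557504 × 531 = 296.034624 ≈ 296.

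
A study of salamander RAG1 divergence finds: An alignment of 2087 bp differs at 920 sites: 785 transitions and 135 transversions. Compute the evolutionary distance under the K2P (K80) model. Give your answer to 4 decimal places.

P = 785/2087 ≈ 0.376138 and Q = 135/2087 ≈ 0.064686.
Under the Kimura two-parameter model, d = −½ ln(1 − 2P − Q) − ¼ ln(1 − 2Q).
1 − 2P − Q = 0.183038, giving −½ ln(0.183038) = 0.849031.
1 − 2Q = 0.870628, giving −¼ ln(0.870628) = 0.034635.
d = 0.849031 + 0.034635 = 0.883666.

0.8837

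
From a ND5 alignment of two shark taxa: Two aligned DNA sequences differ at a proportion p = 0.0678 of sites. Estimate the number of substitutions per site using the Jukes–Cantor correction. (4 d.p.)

d = −(3/4) ln(1 − 4p/3) = −0.75 ln(1 − 0.0904) = −0.75 ln(0.9096)
  = −0.75 × (-0.094750) = 0.071063 substitutions/site.

0.0711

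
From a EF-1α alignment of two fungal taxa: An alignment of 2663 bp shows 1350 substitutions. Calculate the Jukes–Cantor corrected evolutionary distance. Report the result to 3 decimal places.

0.845

p = 1350/2663 ≈ 0.506947.
d = −(3/4) ln(1 − 4p/3) = −0.75 ln(1 − 0.675929) = −0.75 ln(0.324071)
  = −0.75 × (-1.126793) = 0.845095 substitutions/site.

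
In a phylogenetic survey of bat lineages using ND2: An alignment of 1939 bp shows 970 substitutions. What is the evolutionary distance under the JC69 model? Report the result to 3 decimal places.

0.825

p = 970/1939 ≈ 0.500258.
d = −(3/4) ln(1 − 4p/3) = −0.75 ln(1 − 0.667011) = −0.75 ln(0.332989)
  = −0.75 × (-1.099646) = 0.824735 substitutions/site.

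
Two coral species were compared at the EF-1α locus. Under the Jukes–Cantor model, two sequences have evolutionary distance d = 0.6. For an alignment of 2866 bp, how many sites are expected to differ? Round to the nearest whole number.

Invert JC69: p = (3/4)(1 − e^(−4d/3)) = 0.75 × (1 − e^(-0.8)) = 0.75 × (1 − 0.449329) = 0.413003.
Expected differing sites = pL ≈ 0.413003 × 2866 = 1183.666598 ≈ 1184.

1184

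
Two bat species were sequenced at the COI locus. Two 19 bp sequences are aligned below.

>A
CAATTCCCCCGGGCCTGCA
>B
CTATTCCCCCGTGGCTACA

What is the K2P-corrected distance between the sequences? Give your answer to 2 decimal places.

Of 19 sites, 1 differences are transitions and 3 are transversions, so P = 1/19 ≈ 0.052632 and Q = 3/19 ≈ 0.157895.
Under the Kimura two-parameter model, d = −½ ln(1 − 2P − Q) − ¼ ln(1 − 2Q).
1 − 2P − Q = 0.736841, giving −½ ln(0.736841) = 0.152692.
1 − 2Q = 0.68421, giving −¼ ln(0.68421) = 0.094873.
d = 0.152692 + 0.094873 = 0.247565.

0.25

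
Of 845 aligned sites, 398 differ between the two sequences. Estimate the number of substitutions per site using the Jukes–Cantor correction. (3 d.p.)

p = 398/845 ≈ 0.471006.
d = −(3/4) ln(1 − 4p/3) = −0.75 ln(1 − 0.628008) = −0.75 ln(0.371992)
  = −0.75 × (-0.988883) = 0.741662 substitutions/site.

0.742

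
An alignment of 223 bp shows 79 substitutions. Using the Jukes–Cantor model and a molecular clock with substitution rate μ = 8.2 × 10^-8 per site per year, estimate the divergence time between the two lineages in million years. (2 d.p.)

p = 79/223 ≈ 0.35426.
d = −(3/4) ln(1 − 4p/3) = −0.75 ln(1 − 0.472347) = −0.75 ln(0.527653)
  = −0.75 × (-0.639316) = 0.479487 substitutions/site.
Under a molecular clock d = 2μt, so t = d/(2μ) = 0.479487 / (2 × 8.2 × 10^-8) = 2.92 million years.

2.92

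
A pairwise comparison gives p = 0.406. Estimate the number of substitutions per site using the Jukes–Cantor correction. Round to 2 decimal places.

d = −(3/4) ln(1 − 4p/3) = −0.75 ln(1 − 0.541333) = −0.75 ln(0.458667)
  = −0.75 × (-0.779431) = 0.584573 substitutions/site.

0.58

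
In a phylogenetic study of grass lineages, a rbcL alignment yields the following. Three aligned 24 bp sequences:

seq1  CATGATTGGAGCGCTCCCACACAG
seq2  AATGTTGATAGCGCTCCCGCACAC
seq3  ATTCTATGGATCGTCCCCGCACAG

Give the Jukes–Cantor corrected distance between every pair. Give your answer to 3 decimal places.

seq1–seq2: 7/24 sites differ → p ≈ 0.291667, d = −0.75 ln(1 − 0.388889) = 0.369358 ≈ 0.369.
seq1–seq3: 9/24 sites differ → p = 0.375, d = −0.75 ln(1 − 0.5) = 0.519860 ≈ 0.520.
seq2–seq3: 10/24 sites differ → p ≈ 0.416667, d = −0.75 ln(1 − 0.555556) = 0.608198 ≈ 0.608.

d(seq1,seq2) = 0.369, d(seq1,seq3) = 0.520, d(seq2,seq3) = 0.608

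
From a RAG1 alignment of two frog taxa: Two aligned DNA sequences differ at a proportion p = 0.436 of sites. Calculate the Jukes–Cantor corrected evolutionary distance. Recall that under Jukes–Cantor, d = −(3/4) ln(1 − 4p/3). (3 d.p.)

d = −(3/4) ln(1 − 4p/3) = −0.75 ln(1 − 0.581333) = −0.75 ln(0.418667)
  = −0.75 × (-0.870679) = 0.653009 substitutions/site.

0.653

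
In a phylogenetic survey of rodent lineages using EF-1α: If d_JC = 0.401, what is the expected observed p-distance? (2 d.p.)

0.31

p = (3/4)(1 − e^(−4d/3)) = 0.75 × (1 − e^(-0.534667)) = 0.75 × (1 − 0.585864) = 0.310602.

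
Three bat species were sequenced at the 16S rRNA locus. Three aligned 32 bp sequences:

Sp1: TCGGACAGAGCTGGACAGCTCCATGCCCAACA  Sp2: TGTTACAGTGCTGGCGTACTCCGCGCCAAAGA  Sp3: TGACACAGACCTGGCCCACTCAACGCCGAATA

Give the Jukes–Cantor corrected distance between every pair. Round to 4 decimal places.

Sp1–Sp2: 12/32 sites differ → p = 0.375, d = −0.75 ln(1 − 0.5) = 0.519860 ≈ 0.5199.
Sp1–Sp3: 11/32 sites differ → p = 0.34375, d = −0.75 ln(1 − 0.458333) = 0.459828 ≈ 0.4598.
Sp2–Sp3: 10/32 sites differ → p = 0.3125, d = −0.75 ln(1 − 0.416667) = 0.404248 ≈ 0.4042.

d(Sp1,Sp2) = 0.5199, d(Sp1,Sp3) = 0.4598, d(Sp2,Sp3) = 0.4042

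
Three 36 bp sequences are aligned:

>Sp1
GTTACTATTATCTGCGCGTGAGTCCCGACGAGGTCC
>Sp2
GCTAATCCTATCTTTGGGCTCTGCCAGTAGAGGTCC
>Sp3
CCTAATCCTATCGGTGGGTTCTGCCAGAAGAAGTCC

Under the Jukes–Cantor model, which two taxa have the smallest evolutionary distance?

Sp1–Sp2: 15/36 differ, p = 0.417, d = 0.608.
Sp1–Sp3: 15/36 differ, p = 0.417, d = 0.608.
Sp2–Sp3: 6/36 differ, p = 0.167, d = 0.188.
The smallest distance is between Sp2 and Sp3.

Sp2 and Sp3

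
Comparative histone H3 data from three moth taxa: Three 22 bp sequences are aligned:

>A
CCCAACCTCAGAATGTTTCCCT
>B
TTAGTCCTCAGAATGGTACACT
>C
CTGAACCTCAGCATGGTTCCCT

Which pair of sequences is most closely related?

A–B: 8/22 differ, p = 0.364, d = 0.497.
A–C: 4/22 differ, p = 0.182, d = 0.208.
B–C: 7/22 differ, p = 0.318, d = 0.414.
The smallest distance is between A and C.

A and C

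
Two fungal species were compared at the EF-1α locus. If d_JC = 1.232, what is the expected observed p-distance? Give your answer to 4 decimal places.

p = (3/4)(1 − e^(−4d/3)) = 0.75 × (1 − e^(-1.642667)) = 0.75 × (1 − 0.193463) = 0.604903.

0.6049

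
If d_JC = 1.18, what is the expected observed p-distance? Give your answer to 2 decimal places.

p = (3/4)(1 − e^(−4d/3)) = 0.75 × (1 − e^(-1.573333)) = 0.75 × (1 − 0.207353) = 0.594485.

0.59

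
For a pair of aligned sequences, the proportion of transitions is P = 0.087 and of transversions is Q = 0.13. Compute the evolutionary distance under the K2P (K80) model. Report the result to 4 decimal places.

0.2565

Under the Kimura two-parameter model, d = −½ ln(1 − 2P − Q) − ¼ ln(1 − 2Q).
1 − 2P − Q = 0.696, giving −½ ln(0.696) = 0.181203.
1 − 2Q = 0.74, giving −¼ ln(0.74) = 0.075276.
d = 0.181203 + 0.075276 = 0.256479.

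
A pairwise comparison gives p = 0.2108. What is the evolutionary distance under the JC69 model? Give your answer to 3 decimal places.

0.247

d = −(3/4) ln(1 − 4p/3) = −0.75 ln(1 − 0.281067) = −0.75 ln(0.718933)
  = −0.75 × (-0.329987) = 0.247490 substitutions/site.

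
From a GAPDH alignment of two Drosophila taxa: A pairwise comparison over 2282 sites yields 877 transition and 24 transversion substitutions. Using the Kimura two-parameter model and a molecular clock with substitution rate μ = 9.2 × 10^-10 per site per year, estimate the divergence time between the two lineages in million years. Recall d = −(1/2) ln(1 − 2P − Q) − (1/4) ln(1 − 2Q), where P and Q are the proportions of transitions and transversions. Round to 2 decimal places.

413.28

P = 877/2282 ≈ 0.384312 and Q = 24/2282 ≈ 0.010517.
Under the Kimura two-parameter model, d = −½ ln(1 − 2P − Q) − ¼ ln(1 − 2Q).
1 − 2P − Q = 0.220859, giving −½ ln(0.220859) = 0.755115.
1 − 2Q = 0.978966, giving −¼ ln(0.978966) = 0.005315.
d = 0.755115 + 0.005315 = 0.760430.
Under a molecular clock d = 2μt, so t = d/(2μ) = 0.760430 / (2 × 9.2 × 10^-10) = 413.28 million years.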